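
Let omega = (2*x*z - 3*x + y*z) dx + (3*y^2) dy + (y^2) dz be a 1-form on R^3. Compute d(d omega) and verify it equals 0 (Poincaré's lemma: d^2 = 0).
d(d omega) = 0

Step 1: d omega = sum_{i<j} (∂f_j/∂x_i - ∂f_i/∂x_j) dx_i ∧ dx_j:
  coeff of dx ∧ dy: -z
  coeff of dx ∧ dz: -2*x - y
  coeff of dy ∧ dz: 2*y
Step 2: Apply d again to each 2-form coefficient. The only possible 3-form in R^3 is dx ∧ dy ∧ dz, with coefficient
  ∂(coeff of dy∧dz)/∂x - ∂(coeff of dx∧dz)/∂y + ∂(coeff of dx∧dy)/∂z
  = ∂/∂x (2*y) - ∂/∂y (-2*x - y) + ∂/∂z (-z).
Each of these terms simplifies to sums of mixed partials that cancel in pairs. The result is 0 (by equality of mixed partials for smooth functions — Schwarz / Clairaut).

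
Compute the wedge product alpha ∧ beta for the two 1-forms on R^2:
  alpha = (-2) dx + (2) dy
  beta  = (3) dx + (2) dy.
alpha ∧ beta = (-10) dx ∧ dy

Distribute the wedge, using dx_i ∧ dx_j = -dx_j ∧ dx_i and dx_i ∧ dx_i = 0. For each pair (i, j) with i < j, the coefficient of dx_i ∧ dx_j in alpha ∧ beta is (alpha_i * beta_j - alpha_j * beta_i). Collecting: alpha ∧ beta = (-10) dx ∧ dy.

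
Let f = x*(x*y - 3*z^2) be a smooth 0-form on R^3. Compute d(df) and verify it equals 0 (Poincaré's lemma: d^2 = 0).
d(df) = 0

Step 1: df = sum_i (∂f/∂x_i) dx_i = (2*x*y - 3*z^2) dx + (x^2) dy + (-6*x*z) dz.
Step 2: Apply d again. Using the 1-form formula, the coefficient of dx ∧ dy in d(df) is ∂^2 f/∂x ∂y - ∂^2 f/∂y ∂x = (2*x) - (2*x) = 0 (equality of mixed partials for smooth f).
Similarly for dx ∧ dz and dy ∧ dz — all coefficients vanish. So d(df) = 0.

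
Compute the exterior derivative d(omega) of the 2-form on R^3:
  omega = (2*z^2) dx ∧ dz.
d(omega) = 0

For a 2-form omega = sum_{i<j} g_{ij} dx_i ∧ dx_j, the exterior derivative is
  d(omega) = sum_{i<j} d(g_{ij}) ∧ dx_i ∧ dx_j = sum_{i<j, k} (∂g_{ij}/∂x_k) dx_k ∧ dx_i ∧ dx_j.
Expand each term, using dx_k ∧ dx_i ∧ dx_j = sgn(permutation) dx_{(a)} ∧ dx_{(b)} ∧ dx_{(c)} with (a < b < c) sorted:

Collecting like 3-forms: d(omega) = 0.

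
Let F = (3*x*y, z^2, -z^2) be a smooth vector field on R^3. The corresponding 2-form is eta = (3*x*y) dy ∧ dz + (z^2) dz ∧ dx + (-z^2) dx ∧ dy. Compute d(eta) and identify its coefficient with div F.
d(eta) = (3*y - 2*z) dx ∧ dy ∧ dz; div F = 3*y - 2*z

For a 2-form in R^3 of the form above, applying d gives a 3-form with coefficient ∂P/∂x + ∂Q/∂y + ∂R/∂z:
  ∂P/∂x = 3*y
  ∂Q/∂y = 0
  ∂R/∂z = -2*z
Sum = 3*y - 2*z, which is exactly div F.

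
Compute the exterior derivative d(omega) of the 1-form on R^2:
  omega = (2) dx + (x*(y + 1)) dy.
d(omega) = (y + 1) dx ∧ dy

For a 1-form omega = sum_i f_i dx_i, the exterior derivative is
  d(omega) = sum_{i < j} (∂f_j/∂x_i - ∂f_i/∂x_j) dx_i ∧ dx_j.
  coefficient of dx ∧ dy: ∂f_2/∂x - ∂f_1/∂y = ∂(x*(y + 1))/∂x - ∂(2)/∂y = y + 1
Assembling: d(omega) = (y + 1) dx ∧ dy.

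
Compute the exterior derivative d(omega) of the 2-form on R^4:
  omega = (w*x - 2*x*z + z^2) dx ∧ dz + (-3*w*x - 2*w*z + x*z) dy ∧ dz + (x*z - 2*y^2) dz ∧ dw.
d(omega) = (x + z) dx ∧ dz ∧ dw + (-3*w + z) dx ∧ dy ∧ dz + (-3*x - 4*y - 2*z) dy ∧ dz ∧ dw

For a 2-form omega = sum_{i<j} g_{ij} dx_i ∧ dx_j, the exterior derivative is
  d(omega) = sum_{i<j} d(g_{ij}) ∧ dx_i ∧ dx_j = sum_{i<j, k} (∂g_{ij}/∂x_k) dx_k ∧ dx_i ∧ dx_j.
Expand each term, using dx_k ∧ dx_i ∧ dx_j = sgn(permutation) dx_{(a)} ∧ dx_{(b)} ∧ dx_{(c)} with (a < b < c) sorted:
  d(w*x - 2*x*z + z^2) includes (∂/∂w)(w*x - 2*x*z + z^2) dw = (x) dw, which multiplied by dx ∧ dz gives (x) dx ∧ dz ∧ dw
  d(-3*w*x - 2*w*z + x*z) includes (∂/∂x)(-3*w*x - 2*w*z + x*z) dx = (-3*w + z) dx, which multiplied by dy ∧ dz gives (-3*w + z) dx ∧ dy ∧ dz
  d(-3*w*x - 2*w*z + x*z) includes (∂/∂w)(-3*w*x - 2*w*z + x*z) dw = (-3*x - 2*z) dw, which multiplied by dy ∧ dz gives (-3*x - 2*z) dy ∧ dz ∧ dw
  d(x*z - 2*y^2) includes (∂/∂x)(x*z - 2*y^2) dx = (z) dx, which multiplied by dz ∧ dw gives (z) dx ∧ dz ∧ dw
  d(x*z - 2*y^2) includes (∂/∂y)(x*z - 2*y^2) dy = (-4*y) dy, which multiplied by dz ∧ dw gives (-4*y) dy ∧ dz ∧ dw
Collecting like 3-forms: d(omega) = (x + z) dx ∧ dz ∧ dw + (-3*w + z) dx ∧ dy ∧ dz + (-3*x - 4*y - 2*z) dy ∧ dz ∧ dw.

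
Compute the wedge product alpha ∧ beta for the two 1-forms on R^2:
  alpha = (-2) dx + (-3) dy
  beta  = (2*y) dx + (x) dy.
alpha ∧ beta = (-2*x + 6*y) dx ∧ dy

Distribute the wedge, using dx_i ∧ dx_j = -dx_j ∧ dx_i and dx_i ∧ dx_i = 0. For each pair (i, j) with i < j, the coefficient of dx_i ∧ dx_j in alpha ∧ beta is (alpha_i * beta_j - alpha_j * beta_i). Collecting: alpha ∧ beta = (-2*x + 6*y) dx ∧ dy.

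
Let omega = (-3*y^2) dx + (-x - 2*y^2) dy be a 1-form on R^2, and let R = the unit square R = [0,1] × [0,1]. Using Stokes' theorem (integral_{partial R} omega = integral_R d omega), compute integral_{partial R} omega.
integral_(partial R) omega = 2

Stokes: integral_partial_R omega = integral_R d omega with d omega = (∂Q/∂x - ∂P/∂y) dx ∧ dy.
  ∂Q/∂x = -1
  ∂P/∂y = -6*y
  integrand = ∂Q/∂x - ∂P/∂y = 6*y - 1.
Integrating over R: integral_0^1 integral_0^1 (6*y - 1) dx dy = 2.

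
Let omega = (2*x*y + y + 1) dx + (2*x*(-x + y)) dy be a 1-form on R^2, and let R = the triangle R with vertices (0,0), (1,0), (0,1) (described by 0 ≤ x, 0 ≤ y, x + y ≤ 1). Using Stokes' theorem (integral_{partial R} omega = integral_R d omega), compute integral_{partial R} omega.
integral_(partial R) omega = -7/6

Stokes: integral_partial_R omega = integral_R d omega with d omega = (∂Q/∂x - ∂P/∂y) dx ∧ dy.
  ∂Q/∂x = -4*x + 2*y
  ∂P/∂y = 2*x + 1
  integrand = ∂Q/∂x - ∂P/∂y = -6*x + 2*y - 1.
Integrating over R: integral_0^1 integral_0^{1-x} (-6*x + 2*y - 1) dy dx = -7/6.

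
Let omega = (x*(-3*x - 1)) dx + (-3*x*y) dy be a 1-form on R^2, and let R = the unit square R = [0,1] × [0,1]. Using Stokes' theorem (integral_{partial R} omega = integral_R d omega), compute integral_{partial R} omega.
integral_(partial R) omega = -3/2

Stokes: integral_partial_R omega = integral_R d omega with d omega = (∂Q/∂x - ∂P/∂y) dx ∧ dy.
  ∂Q/∂x = -3*y
  ∂P/∂y = 0
  integrand = ∂Q/∂x - ∂P/∂y = -3*y.
Integrating over R: integral_0^1 integral_0^1 (-3*y) dx dy = -3/2.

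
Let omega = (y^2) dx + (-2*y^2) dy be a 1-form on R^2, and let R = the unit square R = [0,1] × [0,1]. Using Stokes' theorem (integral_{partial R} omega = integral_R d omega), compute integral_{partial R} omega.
integral_(partial R) omega = -1

Stokes: integral_partial_R omega = integral_R d omega with d omega = (∂Q/∂x - ∂P/∂y) dx ∧ dy.
  ∂Q/∂x = 0
  ∂P/∂y = 2*y
  integrand = ∂Q/∂x - ∂P/∂y = -2*y.
Integrating over R: integral_0^1 integral_0^1 (-2*y) dx dy = -1.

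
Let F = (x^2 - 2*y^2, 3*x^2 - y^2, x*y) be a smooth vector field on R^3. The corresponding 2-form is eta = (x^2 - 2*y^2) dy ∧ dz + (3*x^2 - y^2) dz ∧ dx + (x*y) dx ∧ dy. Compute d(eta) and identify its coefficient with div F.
d(eta) = (2*x - 2*y) dx ∧ dy ∧ dz; div F = 2*x - 2*y

For a 2-form in R^3 of the form above, applying d gives a 3-form with coefficient ∂P/∂x + ∂Q/∂y + ∂R/∂z:
  ∂P/∂x = 2*x
  ∂Q/∂y = -2*y
  ∂R/∂z = 0
Sum = 2*x - 2*y, which is exactly div F.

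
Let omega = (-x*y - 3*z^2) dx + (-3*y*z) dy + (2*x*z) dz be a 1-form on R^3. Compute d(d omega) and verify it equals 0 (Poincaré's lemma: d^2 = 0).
d(d omega) = 0

Step 1: d omega = sum_{i<j} (∂f_j/∂x_i - ∂f_i/∂x_j) dx_i ∧ dx_j:
  coeff of dx ∧ dy: x
  coeff of dx ∧ dz: 8*z
  coeff of dy ∧ dz: 3*y
Step 2: Apply d again to each 2-form coefficient. The only possible 3-form in R^3 is dx ∧ dy ∧ dz, with coefficient
  ∂(coeff of dy∧dz)/∂x - ∂(coeff of dx∧dz)/∂y + ∂(coeff of dx∧dy)/∂z
  = ∂/∂x (3*y) - ∂/∂y (8*z) + ∂/∂z (x).
Each of these terms simplifies to sums of mixed partials that cancel in pairs. The result is 0 (by equality of mixed partials for smooth functions — Schwarz / Clairaut).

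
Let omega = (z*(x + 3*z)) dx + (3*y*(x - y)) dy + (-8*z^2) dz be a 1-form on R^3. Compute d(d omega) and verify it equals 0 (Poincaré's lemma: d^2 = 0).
d(d omega) = 0

Step 1: d omega = sum_{i<j} (∂f_j/∂x_i - ∂f_i/∂x_j) dx_i ∧ dx_j:
  coeff of dx ∧ dy: 3*y
  coeff of dx ∧ dz: -x - 6*z
  coeff of dy ∧ dz: 0
Step 2: Apply d again to each 2-form coefficient. The only possible 3-form in R^3 is dx ∧ dy ∧ dz, with coefficient
  ∂(coeff of dy∧dz)/∂x - ∂(coeff of dx∧dz)/∂y + ∂(coeff of dx∧dy)/∂z
  = ∂/∂x (0) - ∂/∂y (-x - 6*z) + ∂/∂z (3*y).
Each of these terms simplifies to sums of mixed partials that cancel in pairs. The result is 0 (by equality of mixed partials for smooth functions — Schwarz / Clairaut).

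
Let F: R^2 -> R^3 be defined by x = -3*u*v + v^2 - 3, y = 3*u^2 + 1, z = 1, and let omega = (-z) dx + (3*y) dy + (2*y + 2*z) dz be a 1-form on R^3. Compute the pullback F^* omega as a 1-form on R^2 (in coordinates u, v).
F^* omega = (54*u^3 + 18*u + 3*v) du + (3*u - 2*v) dv

Using F^*(f dg) = (f ∘ F) d(g ∘ F), substitute each coordinate x_i by F_i(u, v) in f_i, and replace dx_i by d F_i = (∂F_i/∂u) du + (∂F_i/∂v) dv.
  For the x component: f_1(F) = -1; d F_1 = (-3*v) du + (-3*u + 2*v) dv
  For the y component: f_2(F) = 9*u^2 + 3; d F_2 = (6*u) du + (0) dv
  For the z component: f_3(F) = 6*u^2 + 4; d F_3 = (0) du + (0) dv
Combining and collecting du, dv coefficients:
  coeff of du: 54*u^3 + 18*u + 3*v
  coeff of dv: 3*u - 2*v
F^* omega = (54*u^3 + 18*u + 3*v) du + (3*u - 2*v) dv.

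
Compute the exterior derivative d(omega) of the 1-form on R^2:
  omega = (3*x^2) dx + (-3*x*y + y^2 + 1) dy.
d(omega) = (-3*y) dx ∧ dy

For a 1-form omega = sum_i f_i dx_i, the exterior derivative is
  d(omega) = sum_{i < j} (∂f_j/∂x_i - ∂f_i/∂x_j) dx_i ∧ dx_j.
  coefficient of dx ∧ dy: ∂f_2/∂x - ∂f_1/∂y = ∂(-3*x*y + y^2 + 1)/∂x - ∂(3*x^2)/∂y = -3*y
Assembling: d(omega) = (-3*y) dx ∧ dy.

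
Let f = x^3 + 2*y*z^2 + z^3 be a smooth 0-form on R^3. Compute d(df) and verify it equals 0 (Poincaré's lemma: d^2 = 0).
d(df) = 0

Step 1: df = sum_i (∂f/∂x_i) dx_i = (3*x^2) dx + (2*z^2) dy + (z*(4*y + 3*z)) dz.
Step 2: Apply d again. Using the 1-form formula, the coefficient of dx ∧ dy in d(df) is ∂^2 f/∂x ∂y - ∂^2 f/∂y ∂x = (0) - (0) = 0 (equality of mixed partials for smooth f).
Similarly for dx ∧ dz and dy ∧ dz — all coefficients vanish. So d(df) = 0.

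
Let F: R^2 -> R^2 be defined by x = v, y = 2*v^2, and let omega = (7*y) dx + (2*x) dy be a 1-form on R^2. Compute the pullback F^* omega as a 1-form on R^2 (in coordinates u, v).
F^* omega = (22*v^2) dv

Using F^*(f dg) = (f ∘ F) d(g ∘ F), substitute each coordinate x_i by F_i(u, v) in f_i, and replace dx_i by d F_i = (∂F_i/∂u) du + (∂F_i/∂v) dv.
  For the x component: f_1(F) = 14*v^2; d F_1 = (0) du + (1) dv
  For the y component: f_2(F) = 2*v; d F_2 = (0) du + (4*v) dv
Combining and collecting du, dv coefficients:
  coeff of du: 0
  coeff of dv: 22*v^2
F^* omega = (22*v^2) dv.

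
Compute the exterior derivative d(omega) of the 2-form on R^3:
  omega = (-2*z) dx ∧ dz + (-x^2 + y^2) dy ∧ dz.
d(omega) = (-2*x) dx ∧ dy ∧ dz

For a 2-form omega = sum_{i<j} g_{ij} dx_i ∧ dx_j, the exterior derivative is
  d(omega) = sum_{i<j} d(g_{ij}) ∧ dx_i ∧ dx_j = sum_{i<j, k} (∂g_{ij}/∂x_k) dx_k ∧ dx_i ∧ dx_j.
Expand each term, using dx_k ∧ dx_i ∧ dx_j = sgn(permutation) dx_{(a)} ∧ dx_{(b)} ∧ dx_{(c)} with (a < b < c) sorted:
  d(-x^2 + y^2) includes (∂/∂x)(-x^2 + y^2) dx = (-2*x) dx, which multiplied by dy ∧ dz gives (-2*x) dx ∧ dy ∧ dz
Collecting like 3-forms: d(omega) = (-2*x) dx ∧ dy ∧ dz.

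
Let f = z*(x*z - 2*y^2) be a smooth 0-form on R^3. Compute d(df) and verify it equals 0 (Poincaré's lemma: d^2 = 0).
d(df) = 0

Step 1: df = sum_i (∂f/∂x_i) dx_i = (z^2) dx + (-4*y*z) dy + (2*x*z - 2*y^2) dz.
Step 2: Apply d again. Using the 1-form formula, the coefficient of dx ∧ dy in d(df) is ∂^2 f/∂x ∂y - ∂^2 f/∂y ∂x = (0) - (0) = 0 (equality of mixed partials for smooth f).
Similarly for dx ∧ dz and dy ∧ dz — all coefficients vanish. So d(df) = 0.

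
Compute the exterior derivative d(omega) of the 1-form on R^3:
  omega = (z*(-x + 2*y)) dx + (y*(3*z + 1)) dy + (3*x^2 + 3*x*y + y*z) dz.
d(omega) = (-2*z) dx ∧ dy + (7*x + y) dx ∧ dz + (3*x - 3*y + z) dy ∧ dz

For a 1-form omega = sum_i f_i dx_i, the exterior derivative is
  d(omega) = sum_{i < j} (∂f_j/∂x_i - ∂f_i/∂x_j) dx_i ∧ dx_j.
  coefficient of dx ∧ dy: ∂f_2/∂x - ∂f_1/∂y = ∂(y*(3*z + 1))/∂x - ∂(z*(-x + 2*y))/∂y = -2*z
  coefficient of dx ∧ dz: ∂f_3/∂x - ∂f_1/∂z = ∂(3*x^2 + 3*x*y + y*z)/∂x - ∂(z*(-x + 2*y))/∂z = 7*x + y
  coefficient of dy ∧ dz: ∂f_3/∂y - ∂f_2/∂z = ∂(3*x^2 + 3*x*y + y*z)/∂y - ∂(y*(3*z + 1))/∂z = 3*x - 3*y + z
Assembling: d(omega) = (-2*z) dx ∧ dy + (7*x + y) dx ∧ dz + (3*x - 3*y + z) dy ∧ dz.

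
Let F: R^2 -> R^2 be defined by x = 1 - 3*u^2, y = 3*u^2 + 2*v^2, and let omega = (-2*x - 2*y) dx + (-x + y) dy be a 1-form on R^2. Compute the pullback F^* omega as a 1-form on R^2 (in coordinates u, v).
F^* omega = (6*u*(6*u^2 + 6*v^2 + 1)) du + (4*v*(6*u^2 + 2*v^2 - 1)) dv

Using F^*(f dg) = (f ∘ F) d(g ∘ F), substitute each coordinate x_i by F_i(u, v) in f_i, and replace dx_i by d F_i = (∂F_i/∂u) du + (∂F_i/∂v) dv.
  For the x component: f_1(F) = -4*v^2 - 2; d F_1 = (-6*u) du + (0) dv
  For the y component: f_2(F) = 6*u^2 + 2*v^2 - 1; d F_2 = (6*u) du + (4*v) dv
Combining and collecting du, dv coefficients:
  coeff of du: 6*u*(6*u^2 + 6*v^2 + 1)
  coeff of dv: 4*v*(6*u^2 + 2*v^2 - 1)
F^* omega = (6*u*(6*u^2 + 6*v^2 + 1)) du + (4*v*(6*u^2 + 2*v^2 - 1)) dv.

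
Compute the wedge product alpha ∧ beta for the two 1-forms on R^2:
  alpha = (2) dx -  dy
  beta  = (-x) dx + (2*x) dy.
alpha ∧ beta = (3*x) dx ∧ dy

Distribute the wedge, using dx_i ∧ dx_j = -dx_j ∧ dx_i and dx_i ∧ dx_i = 0. For each pair (i, j) with i < j, the coefficient of dx_i ∧ dx_j in alpha ∧ beta is (alpha_i * beta_j - alpha_j * beta_i). Collecting: alpha ∧ beta = (3*x) dx ∧ dy.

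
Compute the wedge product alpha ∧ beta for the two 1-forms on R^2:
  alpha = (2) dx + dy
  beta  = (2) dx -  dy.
alpha ∧ beta = (-4) dx ∧ dy

Distribute the wedge, using dx_i ∧ dx_j = -dx_j ∧ dx_i and dx_i ∧ dx_i = 0. For each pair (i, j) with i < j, the coefficient of dx_i ∧ dx_j in alpha ∧ beta is (alpha_i * beta_j - alpha_j * beta_i). Collecting: alpha ∧ beta = (-4) dx ∧ dy.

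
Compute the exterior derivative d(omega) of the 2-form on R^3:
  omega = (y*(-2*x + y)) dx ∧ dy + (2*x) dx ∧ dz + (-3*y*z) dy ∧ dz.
d(omega) = 0

For a 2-form omega = sum_{i<j} g_{ij} dx_i ∧ dx_j, the exterior derivative is
  d(omega) = sum_{i<j} d(g_{ij}) ∧ dx_i ∧ dx_j = sum_{i<j, k} (∂g_{ij}/∂x_k) dx_k ∧ dx_i ∧ dx_j.
Expand each term, using dx_k ∧ dx_i ∧ dx_j = sgn(permutation) dx_{(a)} ∧ dx_{(b)} ∧ dx_{(c)} with (a < b < c) sorted:

Collecting like 3-forms: d(omega) = 0.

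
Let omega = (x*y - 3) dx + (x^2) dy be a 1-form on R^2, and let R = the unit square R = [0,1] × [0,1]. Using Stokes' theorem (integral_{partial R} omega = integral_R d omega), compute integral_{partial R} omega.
integral_(partial R) omega = 1/2

Stokes: integral_partial_R omega = integral_R d omega with d omega = (∂Q/∂x - ∂P/∂y) dx ∧ dy.
  ∂Q/∂x = 2*x
  ∂P/∂y = x
  integrand = ∂Q/∂x - ∂P/∂y = x.
Integrating over R: integral_0^1 integral_0^1 (x) dx dy = 1/2.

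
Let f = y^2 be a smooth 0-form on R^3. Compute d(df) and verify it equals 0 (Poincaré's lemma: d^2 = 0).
d(df) = 0

Step 1: df = sum_i (∂f/∂x_i) dx_i = (0) dx + (2*y) dy + (0) dz.
Step 2: Apply d again. Using the 1-form formula, the coefficient of dx ∧ dy in d(df) is ∂^2 f/∂x ∂y - ∂^2 f/∂y ∂x = (0) - (0) = 0 (equality of mixed partials for smooth f).
Similarly for dx ∧ dz and dy ∧ dz — all coefficients vanish. So d(df) = 0.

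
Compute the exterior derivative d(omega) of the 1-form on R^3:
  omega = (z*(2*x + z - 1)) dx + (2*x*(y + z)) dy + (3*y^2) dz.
d(omega) = (2*y + 2*z) dx ∧ dy + (-2*x - 2*z + 1) dx ∧ dz + (-2*x + 6*y) dy ∧ dz

For a 1-form omega = sum_i f_i dx_i, the exterior derivative is
  d(omega) = sum_{i < j} (∂f_j/∂x_i - ∂f_i/∂x_j) dx_i ∧ dx_j.
  coefficient of dx ∧ dy: ∂f_2/∂x - ∂f_1/∂y = ∂(2*x*(y + z))/∂x - ∂(z*(2*x + z - 1))/∂y = 2*y + 2*z
  coefficient of dx ∧ dz: ∂f_3/∂x - ∂f_1/∂z = ∂(3*y^2)/∂x - ∂(z*(2*x + z - 1))/∂z = -2*x - 2*z + 1
  coefficient of dy ∧ dz: ∂f_3/∂y - ∂f_2/∂z = ∂(3*y^2)/∂y - ∂(2*x*(y + z))/∂z = -2*x + 6*y
Assembling: d(omega) = (2*y + 2*z) dx ∧ dy + (-2*x - 2*z + 1) dx ∧ dz + (-2*x + 6*y) dy ∧ dz.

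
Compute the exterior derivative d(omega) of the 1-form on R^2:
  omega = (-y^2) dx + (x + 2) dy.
d(omega) = (2*y + 1) dx ∧ dy

For a 1-form omega = sum_i f_i dx_i, the exterior derivative is
  d(omega) = sum_{i < j} (∂f_j/∂x_i - ∂f_i/∂x_j) dx_i ∧ dx_j.
  coefficient of dx ∧ dy: ∂f_2/∂x - ∂f_1/∂y = ∂(x + 2)/∂x - ∂(-y^2)/∂y = 2*y + 1
Assembling: d(omega) = (2*y + 1) dx ∧ dy.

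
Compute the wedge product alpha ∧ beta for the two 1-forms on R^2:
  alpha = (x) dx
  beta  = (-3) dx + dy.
alpha ∧ beta = (x) dx ∧ dy

Distribute the wedge, using dx_i ∧ dx_j = -dx_j ∧ dx_i and dx_i ∧ dx_i = 0. For each pair (i, j) with i < j, the coefficient of dx_i ∧ dx_j in alpha ∧ beta is (alpha_i * beta_j - alpha_j * beta_i). Collecting: alpha ∧ beta = (x) dx ∧ dy.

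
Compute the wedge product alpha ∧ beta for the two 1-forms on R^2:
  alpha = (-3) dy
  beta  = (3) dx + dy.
alpha ∧ beta = (9) dx ∧ dy

Distribute the wedge, using dx_i ∧ dx_j = -dx_j ∧ dx_i and dx_i ∧ dx_i = 0. For each pair (i, j) with i < j, the coefficient of dx_i ∧ dx_j in alpha ∧ beta is (alpha_i * beta_j - alpha_j * beta_i). Collecting: alpha ∧ beta = (9) dx ∧ dy.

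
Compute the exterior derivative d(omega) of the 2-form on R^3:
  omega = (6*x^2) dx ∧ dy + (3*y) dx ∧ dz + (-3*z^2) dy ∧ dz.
d(omega) = (-3) dx ∧ dy ∧ dz

For a 2-form omega = sum_{i<j} g_{ij} dx_i ∧ dx_j, the exterior derivative is
  d(omega) = sum_{i<j} d(g_{ij}) ∧ dx_i ∧ dx_j = sum_{i<j, k} (∂g_{ij}/∂x_k) dx_k ∧ dx_i ∧ dx_j.
Expand each term, using dx_k ∧ dx_i ∧ dx_j = sgn(permutation) dx_{(a)} ∧ dx_{(b)} ∧ dx_{(c)} with (a < b < c) sorted:
  d(3*y) includes (∂/∂y)(3*y) dy = (3) dy, which multiplied by dx ∧ dz gives (-3) dx ∧ dy ∧ dz
Collecting like 3-forms: d(omega) = (-3) dx ∧ dy ∧ dz.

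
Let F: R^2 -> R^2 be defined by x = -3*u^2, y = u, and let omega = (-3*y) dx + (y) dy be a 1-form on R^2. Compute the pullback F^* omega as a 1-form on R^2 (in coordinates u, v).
F^* omega = (u*(18*u + 1)) du

Using F^*(f dg) = (f ∘ F) d(g ∘ F), substitute each coordinate x_i by F_i(u, v) in f_i, and replace dx_i by d F_i = (∂F_i/∂u) du + (∂F_i/∂v) dv.
  For the x component: f_1(F) = -3*u; d F_1 = (-6*u) du + (0) dv
  For the y component: f_2(F) = u; d F_2 = (1) du + (0) dv
Combining and collecting du, dv coefficients:
  coeff of du: u*(18*u + 1)
  coeff of dv: 0
F^* omega = (u*(18*u + 1)) du.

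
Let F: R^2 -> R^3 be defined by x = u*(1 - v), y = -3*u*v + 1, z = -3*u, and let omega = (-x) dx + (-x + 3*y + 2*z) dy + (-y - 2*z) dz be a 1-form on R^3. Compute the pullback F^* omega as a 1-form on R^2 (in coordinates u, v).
F^* omega = (23*u*v^2 + 14*u*v - 19*u - 9*v + 3) du + (u*(23*u*v + 22*u - 9)) dv

Using F^*(f dg) = (f ∘ F) d(g ∘ F), substitute each coordinate x_i by F_i(u, v) in f_i, and replace dx_i by d F_i = (∂F_i/∂u) du + (∂F_i/∂v) dv.
  For the x component: f_1(F) = u*(v - 1); d F_1 = (1 - v) du + (-u) dv
  For the y component: f_2(F) = -8*u*v - 7*u + 3; d F_2 = (-3*v) du + (-3*u) dv
  For the z component: f_3(F) = 3*u*v + 6*u - 1; d F_3 = (-3) du + (0) dv
Combining and collecting du, dv coefficients:
  coeff of du: 23*u*v^2 + 14*u*v - 19*u - 9*v + 3
  coeff of dv: u*(23*u*v + 22*u - 9)
F^* omega = (23*u*v^2 + 14*u*v - 19*u - 9*v + 3) du + (u*(23*u*v + 22*u - 9)) dv.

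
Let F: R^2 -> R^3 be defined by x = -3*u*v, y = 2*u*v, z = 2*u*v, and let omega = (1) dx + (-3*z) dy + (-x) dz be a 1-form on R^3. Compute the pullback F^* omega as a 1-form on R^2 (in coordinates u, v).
F^* omega = (3*v*(-2*u*v - 1)) du + (3*u*(-2*u*v - 1)) dv

Using F^*(f dg) = (f ∘ F) d(g ∘ F), substitute each coordinate x_i by F_i(u, v) in f_i, and replace dx_i by d F_i = (∂F_i/∂u) du + (∂F_i/∂v) dv.
  For the x component: f_1(F) = 1; d F_1 = (-3*v) du + (-3*u) dv
  For the y component: f_2(F) = -6*u*v; d F_2 = (2*v) du + (2*u) dv
  For the z component: f_3(F) = 3*u*v; d F_3 = (2*v) du + (2*u) dv
Combining and collecting du, dv coefficients:
  coeff of du: 3*v*(-2*u*v - 1)
  coeff of dv: 3*u*(-2*u*v - 1)
F^* omega = (3*v*(-2*u*v - 1)) du + (3*u*(-2*u*v - 1)) dv.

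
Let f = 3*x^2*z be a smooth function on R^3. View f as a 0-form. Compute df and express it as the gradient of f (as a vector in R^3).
df = (6*x*z) dx + (0) dy + (3*x^2) dz; grad f = (6*x*z, 0, 3*x^2)

For a 0-form f, d f = (∂f/∂x) dx + (∂f/∂y) dy + (∂f/∂z) dz. The components of the vector representation are exactly the entries of grad f in Cartesian coordinates:
  ∂f/∂x = 6*x*z
  ∂f/∂y = 0
  ∂f/∂z = 3*x^2.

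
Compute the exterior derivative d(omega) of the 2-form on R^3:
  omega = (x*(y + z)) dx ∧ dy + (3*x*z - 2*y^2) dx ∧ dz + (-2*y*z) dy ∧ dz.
d(omega) = (x + 4*y) dx ∧ dy ∧ dz

For a 2-form omega = sum_{i<j} g_{ij} dx_i ∧ dx_j, the exterior derivative is
  d(omega) = sum_{i<j} d(g_{ij}) ∧ dx_i ∧ dx_j = sum_{i<j, k} (∂g_{ij}/∂x_k) dx_k ∧ dx_i ∧ dx_j.
Expand each term, using dx_k ∧ dx_i ∧ dx_j = sgn(permutation) dx_{(a)} ∧ dx_{(b)} ∧ dx_{(c)} with (a < b < c) sorted:
  d(x*(y + z)) includes (∂/∂z)(x*(y + z)) dz = (x) dz, which multiplied by dx ∧ dy gives (x) dx ∧ dy ∧ dz
  d(3*x*z - 2*y^2) includes (∂/∂y)(3*x*z - 2*y^2) dy = (-4*y) dy, which multiplied by dx ∧ dz gives (4*y) dx ∧ dy ∧ dz
Collecting like 3-forms: d(omega) = (x + 4*y) dx ∧ dy ∧ dz.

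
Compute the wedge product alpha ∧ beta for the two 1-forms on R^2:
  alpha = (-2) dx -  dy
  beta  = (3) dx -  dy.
alpha ∧ beta = (5) dx ∧ dy

Distribute the wedge, using dx_i ∧ dx_j = -dx_j ∧ dx_i and dx_i ∧ dx_i = 0. For each pair (i, j) with i < j, the coefficient of dx_i ∧ dx_j in alpha ∧ beta is (alpha_i * beta_j - alpha_j * beta_i). Collecting: alpha ∧ beta = (5) dx ∧ dy.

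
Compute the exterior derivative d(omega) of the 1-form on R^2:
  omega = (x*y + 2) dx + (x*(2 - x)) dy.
d(omega) = (2 - 3*x) dx ∧ dy

For a 1-form omega = sum_i f_i dx_i, the exterior derivative is
  d(omega) = sum_{i < j} (∂f_j/∂x_i - ∂f_i/∂x_j) dx_i ∧ dx_j.
  coefficient of dx ∧ dy: ∂f_2/∂x - ∂f_1/∂y = ∂(x*(2 - x))/∂x - ∂(x*y + 2)/∂y = 2 - 3*x
Assembling: d(omega) = (2 - 3*x) dx ∧ dy.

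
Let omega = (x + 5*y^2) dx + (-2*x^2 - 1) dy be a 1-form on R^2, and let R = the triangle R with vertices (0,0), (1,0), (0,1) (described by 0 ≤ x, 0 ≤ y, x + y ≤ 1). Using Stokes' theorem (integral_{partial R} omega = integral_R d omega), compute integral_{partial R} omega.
integral_(partial R) omega = -7/3

Stokes: integral_partial_R omega = integral_R d omega with d omega = (∂Q/∂x - ∂P/∂y) dx ∧ dy.
  ∂Q/∂x = -4*x
  ∂P/∂y = 10*y
  integrand = ∂Q/∂x - ∂P/∂y = -4*x - 10*y.
Integrating over R: integral_0^1 integral_0^{1-x} (-4*x - 10*y) dy dx = -7/3.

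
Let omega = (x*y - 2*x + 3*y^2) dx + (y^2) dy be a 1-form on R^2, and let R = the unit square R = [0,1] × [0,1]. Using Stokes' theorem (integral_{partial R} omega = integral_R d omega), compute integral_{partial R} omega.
integral_(partial R) omega = -7/2

Stokes: integral_partial_R omega = integral_R d omega with d omega = (∂Q/∂x - ∂P/∂y) dx ∧ dy.
  ∂Q/∂x = 0
  ∂P/∂y = x + 6*y
  integrand = ∂Q/∂x - ∂P/∂y = -x - 6*y.
Integrating over R: integral_0^1 integral_0^1 (-x - 6*y) dx dy = -7/2.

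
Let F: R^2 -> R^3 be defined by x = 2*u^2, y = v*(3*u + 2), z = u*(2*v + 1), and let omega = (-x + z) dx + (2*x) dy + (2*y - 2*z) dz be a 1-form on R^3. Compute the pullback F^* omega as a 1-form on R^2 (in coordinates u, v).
F^* omega = (-8*u^3 + 20*u^2*v + 4*u^2 + 4*u*v^2 - 2*u*v - 2*u + 8*v^2 + 4*v) du + (4*u*(3*u^2 + u*v + u + 2*v)) dv

Using F^*(f dg) = (f ∘ F) d(g ∘ F), substitute each coordinate x_i by F_i(u, v) in f_i, and replace dx_i by d F_i = (∂F_i/∂u) du + (∂F_i/∂v) dv.
  For the x component: f_1(F) = u*(-2*u + 2*v + 1); d F_1 = (4*u) du + (0) dv
  For the y component: f_2(F) = 4*u^2; d F_2 = (3*v) du + (3*u + 2) dv
  For the z component: f_3(F) = 2*u*v - 2*u + 4*v; d F_3 = (2*v + 1) du + (2*u) dv
Combining and collecting du, dv coefficients:
  coeff of du: -8*u^3 + 20*u^2*v + 4*u^2 + 4*u*v^2 - 2*u*v - 2*u + 8*v^2 + 4*v
  coeff of dv: 4*u*(3*u^2 + u*v + u + 2*v)
F^* omega = (-8*u^3 + 20*u^2*v + 4*u^2 + 4*u*v^2 - 2*u*v - 2*u + 8*v^2 + 4*v) du + (4*u*(3*u^2 + u*v + u + 2*v)) dv.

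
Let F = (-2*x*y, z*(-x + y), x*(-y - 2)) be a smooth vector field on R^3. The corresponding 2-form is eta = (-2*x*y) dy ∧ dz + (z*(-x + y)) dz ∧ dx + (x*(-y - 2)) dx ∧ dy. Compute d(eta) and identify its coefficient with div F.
d(eta) = (-2*y + z) dx ∧ dy ∧ dz; div F = -2*y + z

For a 2-form in R^3 of the form above, applying d gives a 3-form with coefficient ∂P/∂x + ∂Q/∂y + ∂R/∂z:
  ∂P/∂x = -2*y
  ∂Q/∂y = z
  ∂R/∂z = 0
Sum = -2*y + z, which is exactly div F.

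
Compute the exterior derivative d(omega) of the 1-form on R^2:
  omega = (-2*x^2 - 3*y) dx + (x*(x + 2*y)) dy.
d(omega) = (2*x + 2*y + 3) dx ∧ dy

For a 1-form omega = sum_i f_i dx_i, the exterior derivative is
  d(omega) = sum_{i < j} (∂f_j/∂x_i - ∂f_i/∂x_j) dx_i ∧ dx_j.
  coefficient of dx ∧ dy: ∂f_2/∂x - ∂f_1/∂y = ∂(x*(x + 2*y))/∂x - ∂(-2*x^2 - 3*y)/∂y = 2*x + 2*y + 3
Assembling: d(omega) = (2*x + 2*y + 3) dx ∧ dy.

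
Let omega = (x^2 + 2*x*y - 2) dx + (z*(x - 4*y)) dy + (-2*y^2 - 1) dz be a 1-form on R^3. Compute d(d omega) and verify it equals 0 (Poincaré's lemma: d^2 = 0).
d(d omega) = 0

Step 1: d omega = sum_{i<j} (∂f_j/∂x_i - ∂f_i/∂x_j) dx_i ∧ dx_j:
  coeff of dx ∧ dy: -2*x + z
  coeff of dx ∧ dz: 0
  coeff of dy ∧ dz: -x
Step 2: Apply d again to each 2-form coefficient. The only possible 3-form in R^3 is dx ∧ dy ∧ dz, with coefficient
  ∂(coeff of dy∧dz)/∂x - ∂(coeff of dx∧dz)/∂y + ∂(coeff of dx∧dy)/∂z
  = ∂/∂x (-x) - ∂/∂y (0) + ∂/∂z (-2*x + z).
Each of these terms simplifies to sums of mixed partials that cancel in pairs. The result is 0 (by equality of mixed partials for smooth functions — Schwarz / Clairaut).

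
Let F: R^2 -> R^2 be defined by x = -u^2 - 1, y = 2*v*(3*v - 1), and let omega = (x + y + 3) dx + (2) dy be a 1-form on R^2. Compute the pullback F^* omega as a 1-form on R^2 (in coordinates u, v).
F^* omega = (2*u*(u^2 - 6*v^2 + 2*v - 2)) du + (24*v - 4) dv

Using F^*(f dg) = (f ∘ F) d(g ∘ F), substitute each coordinate x_i by F_i(u, v) in f_i, and replace dx_i by d F_i = (∂F_i/∂u) du + (∂F_i/∂v) dv.
  For the x component: f_1(F) = -u^2 + 6*v^2 - 2*v + 2; d F_1 = (-2*u) du + (0) dv
  For the y component: f_2(F) = 2; d F_2 = (0) du + (12*v - 2) dv
Combining and collecting du, dv coefficients:
  coeff of du: 2*u*(u^2 - 6*v^2 + 2*v - 2)
  coeff of dv: 24*v - 4
F^* omega = (2*u*(u^2 - 6*v^2 + 2*v - 2)) du + (24*v - 4) dv.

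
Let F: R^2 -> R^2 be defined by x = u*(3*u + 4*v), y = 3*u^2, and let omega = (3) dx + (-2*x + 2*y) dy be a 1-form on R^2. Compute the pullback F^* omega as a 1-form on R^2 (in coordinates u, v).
F^* omega = (-48*u^2*v + 18*u + 12*v) du + (12*u) dv

Using F^*(f dg) = (f ∘ F) d(g ∘ F), substitute each coordinate x_i by F_i(u, v) in f_i, and replace dx_i by d F_i = (∂F_i/∂u) du + (∂F_i/∂v) dv.
  For the x component: f_1(F) = 3; d F_1 = (6*u + 4*v) du + (4*u) dv
  For the y component: f_2(F) = -8*u*v; d F_2 = (6*u) du + (0) dv
Combining and collecting du, dv coefficients:
  coeff of du: -48*u^2*v + 18*u + 12*v
  coeff of dv: 12*u
F^* omega = (-48*u^2*v + 18*u + 12*v) du + (12*u) dv.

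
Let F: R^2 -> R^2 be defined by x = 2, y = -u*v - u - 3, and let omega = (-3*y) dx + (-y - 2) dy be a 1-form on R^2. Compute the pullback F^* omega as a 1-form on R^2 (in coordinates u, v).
F^* omega = (-u*v^2 - 2*u*v - u - v - 1) du + (u*(-u*v - u - 1)) dv

Using F^*(f dg) = (f ∘ F) d(g ∘ F), substitute each coordinate x_i by F_i(u, v) in f_i, and replace dx_i by d F_i = (∂F_i/∂u) du + (∂F_i/∂v) dv.
  For the x component: f_1(F) = 3*u*v + 3*u + 9; d F_1 = (0) du + (0) dv
  For the y component: f_2(F) = u*v + u + 1; d F_2 = (-v - 1) du + (-u) dv
Combining and collecting du, dv coefficients:
  coeff of du: -u*v^2 - 2*u*v - u - v - 1
  coeff of dv: u*(-u*v - u - 1)
F^* omega = (-u*v^2 - 2*u*v - u - v - 1) du + (u*(-u*v - u - 1)) dv.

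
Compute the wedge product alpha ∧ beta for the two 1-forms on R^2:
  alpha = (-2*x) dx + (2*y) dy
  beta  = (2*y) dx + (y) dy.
alpha ∧ beta = (-2*y*(x + 2*y)) dx ∧ dy

Distribute the wedge, using dx_i ∧ dx_j = -dx_j ∧ dx_i and dx_i ∧ dx_i = 0. For each pair (i, j) with i < j, the coefficient of dx_i ∧ dx_j in alpha ∧ beta is (alpha_i * beta_j - alpha_j * beta_i). Collecting: alpha ∧ beta = (-2*y*(x + 2*y)) dx ∧ dy.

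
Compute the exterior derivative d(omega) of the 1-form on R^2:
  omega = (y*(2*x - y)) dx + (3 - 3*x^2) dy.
d(omega) = (-8*x + 2*y) dx ∧ dy

For a 1-form omega = sum_i f_i dx_i, the exterior derivative is
  d(omega) = sum_{i < j} (∂f_j/∂x_i - ∂f_i/∂x_j) dx_i ∧ dx_j.
  coefficient of dx ∧ dy: ∂f_2/∂x - ∂f_1/∂y = ∂(3 - 3*x^2)/∂x - ∂(y*(2*x - y))/∂y = -8*x + 2*y
Assembling: d(omega) = (-8*x + 2*y) dx ∧ dy.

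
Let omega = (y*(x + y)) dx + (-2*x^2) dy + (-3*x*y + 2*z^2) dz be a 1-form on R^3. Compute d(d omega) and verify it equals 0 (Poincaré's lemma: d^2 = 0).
d(d omega) = 0

Step 1: d omega = sum_{i<j} (∂f_j/∂x_i - ∂f_i/∂x_j) dx_i ∧ dx_j:
  coeff of dx ∧ dy: -5*x - 2*y
  coeff of dx ∧ dz: -3*y
  coeff of dy ∧ dz: -3*x
Step 2: Apply d again to each 2-form coefficient. The only possible 3-form in R^3 is dx ∧ dy ∧ dz, with coefficient
  ∂(coeff of dy∧dz)/∂x - ∂(coeff of dx∧dz)/∂y + ∂(coeff of dx∧dy)/∂z
  = ∂/∂x (-3*x) - ∂/∂y (-3*y) + ∂/∂z (-5*x - 2*y).
Each of these terms simplifies to sums of mixed partials that cancel in pairs. The result is 0 (by equality of mixed partials for smooth functions — Schwarz / Clairaut).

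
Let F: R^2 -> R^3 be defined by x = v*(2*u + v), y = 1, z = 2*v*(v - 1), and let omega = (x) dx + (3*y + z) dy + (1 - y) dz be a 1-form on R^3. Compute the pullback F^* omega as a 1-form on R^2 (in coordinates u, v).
F^* omega = (2*v^2*(2*u + v)) du + (2*v*(2*u^2 + 3*u*v + v^2)) dv

Using F^*(f dg) = (f ∘ F) d(g ∘ F), substitute each coordinate x_i by F_i(u, v) in f_i, and replace dx_i by d F_i = (∂F_i/∂u) du + (∂F_i/∂v) dv.
  For the x component: f_1(F) = v*(2*u + v); d F_1 = (2*v) du + (2*u + 2*v) dv
  For the y component: f_2(F) = 2*v^2 - 2*v + 3; d F_2 = (0) du + (0) dv
  For the z component: f_3(F) = 0; d F_3 = (0) du + (4*v - 2) dv
Combining and collecting du, dv coefficients:
  coeff of du: 2*v^2*(2*u + v)
  coeff of dv: 2*v*(2*u^2 + 3*u*v + v^2)
F^* omega = (2*v^2*(2*u + v)) du + (2*v*(2*u^2 + 3*u*v + v^2)) dv.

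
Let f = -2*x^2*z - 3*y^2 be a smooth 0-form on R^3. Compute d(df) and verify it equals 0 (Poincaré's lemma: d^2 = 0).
d(df) = 0

Step 1: df = sum_i (∂f/∂x_i) dx_i = (-4*x*z) dx + (-6*y) dy + (-2*x^2) dz.
Step 2: Apply d again. Using the 1-form formula, the coefficient of dx ∧ dy in d(df) is ∂^2 f/∂x ∂y - ∂^2 f/∂y ∂x = (0) - (0) = 0 (equality of mixed partials for smooth f).
Similarly for dx ∧ dz and dy ∧ dz — all coefficients vanish. So d(df) = 0.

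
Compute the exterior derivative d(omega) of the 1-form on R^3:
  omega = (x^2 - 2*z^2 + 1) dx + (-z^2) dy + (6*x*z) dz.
d(omega) = (10*z) dx ∧ dz + (2*z) dy ∧ dz

For a 1-form omega = sum_i f_i dx_i, the exterior derivative is
  d(omega) = sum_{i < j} (∂f_j/∂x_i - ∂f_i/∂x_j) dx_i ∧ dx_j.
  coefficient of dx ∧ dz: ∂f_3/∂x - ∂f_1/∂z = ∂(6*x*z)/∂x - ∂(x^2 - 2*z^2 + 1)/∂z = 10*z
  coefficient of dy ∧ dz: ∂f_3/∂y - ∂f_2/∂z = ∂(6*x*z)/∂y - ∂(-z^2)/∂z = 2*z
Assembling: d(omega) = (10*z) dx ∧ dz + (2*z) dy ∧ dz.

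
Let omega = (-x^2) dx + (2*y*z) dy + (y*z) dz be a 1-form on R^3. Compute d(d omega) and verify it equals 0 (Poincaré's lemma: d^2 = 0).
d(d omega) = 0

Step 1: d omega = sum_{i<j} (∂f_j/∂x_i - ∂f_i/∂x_j) dx_i ∧ dx_j:
  coeff of dx ∧ dy: 0
  coeff of dx ∧ dz: 0
  coeff of dy ∧ dz: -2*y + z
Step 2: Apply d again to each 2-form coefficient. The only possible 3-form in R^3 is dx ∧ dy ∧ dz, with coefficient
  ∂(coeff of dy∧dz)/∂x - ∂(coeff of dx∧dz)/∂y + ∂(coeff of dx∧dy)/∂z
  = ∂/∂x (-2*y + z) - ∂/∂y (0) + ∂/∂z (0).
Each of these terms simplifies to sums of mixed partials that cancel in pairs. The result is 0 (by equality of mixed partials for smooth functions — Schwarz / Clairaut).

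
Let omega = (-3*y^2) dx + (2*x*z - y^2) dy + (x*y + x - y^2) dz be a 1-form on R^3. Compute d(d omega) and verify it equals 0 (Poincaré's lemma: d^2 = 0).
d(d omega) = 0

Step 1: d omega = sum_{i<j} (∂f_j/∂x_i - ∂f_i/∂x_j) dx_i ∧ dx_j:
  coeff of dx ∧ dy: 6*y + 2*z
  coeff of dx ∧ dz: y + 1
  coeff of dy ∧ dz: -x - 2*y
Step 2: Apply d again to each 2-form coefficient. The only possible 3-form in R^3 is dx ∧ dy ∧ dz, with coefficient
  ∂(coeff of dy∧dz)/∂x - ∂(coeff of dx∧dz)/∂y + ∂(coeff of dx∧dy)/∂z
  = ∂/∂x (-x - 2*y) - ∂/∂y (y + 1) + ∂/∂z (6*y + 2*z).
Each of these terms simplifies to sums of mixed partials that cancel in pairs. The result is 0 (by equality of mixed partials for smooth functions — Schwarz / Clairaut).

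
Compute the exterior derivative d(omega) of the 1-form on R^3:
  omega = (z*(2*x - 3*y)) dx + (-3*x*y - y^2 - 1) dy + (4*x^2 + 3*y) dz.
d(omega) = (-3*y + 3*z) dx ∧ dy + (6*x + 3*y) dx ∧ dz + (3) dy ∧ dz

For a 1-form omega = sum_i f_i dx_i, the exterior derivative is
  d(omega) = sum_{i < j} (∂f_j/∂x_i - ∂f_i/∂x_j) dx_i ∧ dx_j.
  coefficient of dx ∧ dy: ∂f_2/∂x - ∂f_1/∂y = ∂(-3*x*y - y^2 - 1)/∂x - ∂(z*(2*x - 3*y))/∂y = -3*y + 3*z
  coefficient of dx ∧ dz: ∂f_3/∂x - ∂f_1/∂z = ∂(4*x^2 + 3*y)/∂x - ∂(z*(2*x - 3*y))/∂z = 6*x + 3*y
  coefficient of dy ∧ dz: ∂f_3/∂y - ∂f_2/∂z = ∂(4*x^2 + 3*y)/∂y - ∂(-3*x*y - y^2 - 1)/∂z = 3
Assembling: d(omega) = (-3*y + 3*z) dx ∧ dy + (6*x + 3*y) dx ∧ dz + (3) dy ∧ dz.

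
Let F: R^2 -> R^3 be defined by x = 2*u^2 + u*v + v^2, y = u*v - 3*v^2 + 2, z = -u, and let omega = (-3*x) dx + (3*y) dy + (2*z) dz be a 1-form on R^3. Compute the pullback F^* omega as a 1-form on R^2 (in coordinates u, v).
F^* omega = (-24*u^3 - 18*u^2*v - 12*u*v^2 + 2*u - 12*v^3 + 6*v) du + (-6*u^3 - 12*u^2*v - 36*u*v^2 + 6*u + 48*v^3 - 36*v) dv

Using F^*(f dg) = (f ∘ F) d(g ∘ F), substitute each coordinate x_i by F_i(u, v) in f_i, and replace dx_i by d F_i = (∂F_i/∂u) du + (∂F_i/∂v) dv.
  For the x component: f_1(F) = -6*u^2 - 3*u*v - 3*v^2; d F_1 = (4*u + v) du + (u + 2*v) dv
  For the y component: f_2(F) = 3*u*v - 9*v^2 + 6; d F_2 = (v) du + (u - 6*v) dv
  For the z component: f_3(F) = -2*u; d F_3 = (-1) du + (0) dv
Combining and collecting du, dv coefficients:
  coeff of du: -24*u^3 - 18*u^2*v - 12*u*v^2 + 2*u - 12*v^3 + 6*v
  coeff of dv: -6*u^3 - 12*u^2*v - 36*u*v^2 + 6*u + 48*v^3 - 36*v
F^* omega = (-24*u^3 - 18*u^2*v - 12*u*v^2 + 2*u - 12*v^3 + 6*v) du + (-6*u^3 - 12*u^2*v - 36*u*v^2 + 6*u + 48*v^3 - 36*v) dv.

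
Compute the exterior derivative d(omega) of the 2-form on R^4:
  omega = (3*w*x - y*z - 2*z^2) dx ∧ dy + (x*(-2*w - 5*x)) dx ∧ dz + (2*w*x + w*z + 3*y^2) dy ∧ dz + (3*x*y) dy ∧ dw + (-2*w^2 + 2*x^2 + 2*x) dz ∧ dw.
d(omega) = (2*w - y - 4*z) dx ∧ dy ∧ dz + (3*x + 3*y) dx ∧ dy ∧ dw + (2*x + 2) dx ∧ dz ∧ dw + (2*x + z) dy ∧ dz ∧ dw

For a 2-form omega = sum_{i<j} g_{ij} dx_i ∧ dx_j, the exterior derivative is
  d(omega) = sum_{i<j} d(g_{ij}) ∧ dx_i ∧ dx_j = sum_{i<j, k} (∂g_{ij}/∂x_k) dx_k ∧ dx_i ∧ dx_j.
Expand each term, using dx_k ∧ dx_i ∧ dx_j = sgn(permutation) dx_{(a)} ∧ dx_{(b)} ∧ dx_{(c)} with (a < b < c) sorted:
  d(3*w*x - y*z - 2*z^2) includes (∂/∂z)(3*w*x - y*z - 2*z^2) dz = (-y - 4*z) dz, which multiplied by dx ∧ dy gives (-y - 4*z) dx ∧ dy ∧ dz
  d(3*w*x - y*z - 2*z^2) includes (∂/∂w)(3*w*x - y*z - 2*z^2) dw = (3*x) dw, which multiplied by dx ∧ dy gives (3*x) dx ∧ dy ∧ dw
  d(x*(-2*w - 5*x)) includes (∂/∂w)(x*(-2*w - 5*x)) dw = (-2*x) dw, which multiplied by dx ∧ dz gives (-2*x) dx ∧ dz ∧ dw
  d(2*w*x + w*z + 3*y^2) includes (∂/∂x)(2*w*x + w*z + 3*y^2) dx = (2*w) dx, which multiplied by dy ∧ dz gives (2*w) dx ∧ dy ∧ dz
  d(2*w*x + w*z + 3*y^2) includes (∂/∂w)(2*w*x + w*z + 3*y^2) dw = (2*x + z) dw, which multiplied by dy ∧ dz gives (2*x + z) dy ∧ dz ∧ dw
  d(3*x*y) includes (∂/∂x)(3*x*y) dx = (3*y) dx, which multiplied by dy ∧ dw gives (3*y) dx ∧ dy ∧ dw
  d(-2*w^2 + 2*x^2 + 2*x) includes (∂/∂x)(-2*w^2 + 2*x^2 + 2*x) dx = (4*x + 2) dx, which multiplied by dz ∧ dw gives (4*x + 2) dx ∧ dz ∧ dw
Collecting like 3-forms: d(omega) = (2*w - y - 4*z) dx ∧ dy ∧ dz + (3*x + 3*y) dx ∧ dy ∧ dw + (2*x + 2) dx ∧ dz ∧ dw + (2*x + z) dy ∧ dz ∧ dw.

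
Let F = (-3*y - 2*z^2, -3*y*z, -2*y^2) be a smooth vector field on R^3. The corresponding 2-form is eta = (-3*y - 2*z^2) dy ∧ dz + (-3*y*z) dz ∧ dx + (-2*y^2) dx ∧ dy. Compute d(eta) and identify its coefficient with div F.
d(eta) = (-3*z) dx ∧ dy ∧ dz; div F = -3*z

For a 2-form in R^3 of the form above, applying d gives a 3-form with coefficient ∂P/∂x + ∂Q/∂y + ∂R/∂z:
  ∂P/∂x = 0
  ∂Q/∂y = -3*z
  ∂R/∂z = 0
Sum = -3*z, which is exactly div F.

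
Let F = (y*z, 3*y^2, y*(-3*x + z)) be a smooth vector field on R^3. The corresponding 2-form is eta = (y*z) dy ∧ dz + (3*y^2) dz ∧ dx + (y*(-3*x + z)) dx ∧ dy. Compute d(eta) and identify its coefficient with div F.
d(eta) = (7*y) dx ∧ dy ∧ dz; div F = 7*y

For a 2-form in R^3 of the form above, applying d gives a 3-form with coefficient ∂P/∂x + ∂Q/∂y + ∂R/∂z:
  ∂P/∂x = 0
  ∂Q/∂y = 6*y
  ∂R/∂z = y
Sum = 7*y, which is exactly div F.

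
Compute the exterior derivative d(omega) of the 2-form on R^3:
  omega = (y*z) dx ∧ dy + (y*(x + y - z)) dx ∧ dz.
d(omega) = (-x - y + z) dx ∧ dy ∧ dz

For a 2-form omega = sum_{i<j} g_{ij} dx_i ∧ dx_j, the exterior derivative is
  d(omega) = sum_{i<j} d(g_{ij}) ∧ dx_i ∧ dx_j = sum_{i<j, k} (∂g_{ij}/∂x_k) dx_k ∧ dx_i ∧ dx_j.
Expand each term, using dx_k ∧ dx_i ∧ dx_j = sgn(permutation) dx_{(a)} ∧ dx_{(b)} ∧ dx_{(c)} with (a < b < c) sorted:
  d(y*z) includes (∂/∂z)(y*z) dz = (y) dz, which multiplied by dx ∧ dy gives (y) dx ∧ dy ∧ dz
  d(y*(x + y - z)) includes (∂/∂y)(y*(x + y - z)) dy = (x + 2*y - z) dy, which multiplied by dx ∧ dz gives (-x - 2*y + z) dx ∧ dy ∧ dz
Collecting like 3-forms: d(omega) = (-x - y + z) dx ∧ dy ∧ dz.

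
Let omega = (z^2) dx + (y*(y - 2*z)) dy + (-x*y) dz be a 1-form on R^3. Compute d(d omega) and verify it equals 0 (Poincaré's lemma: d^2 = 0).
d(d omega) = 0

Step 1: d omega = sum_{i<j} (∂f_j/∂x_i - ∂f_i/∂x_j) dx_i ∧ dx_j:
  coeff of dx ∧ dy: 0
  coeff of dx ∧ dz: -y - 2*z
  coeff of dy ∧ dz: -x + 2*y
Step 2: Apply d again to each 2-form coefficient. The only possible 3-form in R^3 is dx ∧ dy ∧ dz, with coefficient
  ∂(coeff of dy∧dz)/∂x - ∂(coeff of dx∧dz)/∂y + ∂(coeff of dx∧dy)/∂z
  = ∂/∂x (-x + 2*y) - ∂/∂y (-y - 2*z) + ∂/∂z (0).
Each of these terms simplifies to sums of mixed partials that cancel in pairs. The result is 0 (by equality of mixed partials for smooth functions — Schwarz / Clairaut).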